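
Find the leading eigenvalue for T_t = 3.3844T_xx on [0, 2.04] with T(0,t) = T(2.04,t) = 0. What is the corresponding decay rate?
Eigenvalues: λₙ = 3.3844n²π²/2.04².
First three modes:
  n=1: λ₁ = 3.3844π²/2.04² ≈ 8.026
  n=2: λ₂ = 13.5376π²/2.04² ≈ 32.106 (4× faster decay)
  n=3: λ₃ = 30.4596π²/2.04² ≈ 72.238 (9× faster decay)
As t → ∞, higher modes decay exponentially faster. The n=1 mode dominates: T ~ c₁ sin(πx/2.04) e^{-λ₁t}.
Decay rate: λ₁ = 3.3844π²/2.04² ≈ 8.026.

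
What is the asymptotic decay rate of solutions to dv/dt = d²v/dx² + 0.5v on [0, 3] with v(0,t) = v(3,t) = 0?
Eigenvalues: λₙ = n²π²/3² - 0.5.
First three modes:
  n=1: λ₁ = π²/3² - 0.5 ≈ 0.597
  n=2: λ₂ = 4π²/3² - 0.5 ≈ 3.886
  n=3: λ₃ = 9π²/3² - 0.5 ≈ 9.37
Since π²/3² ≈ 1.097 > 0.5, all λₙ > 0.
The n=1 mode decays slowest → dominates as t → ∞.
Asymptotic: v ~ c₁ sin(πx/3) e^{-λ₁t} with decay rate λ₁ ≈ 0.597.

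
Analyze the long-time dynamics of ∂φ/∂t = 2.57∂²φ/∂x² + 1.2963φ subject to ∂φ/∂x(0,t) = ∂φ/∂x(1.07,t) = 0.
Long-time behavior: φ grows unboundedly. With Neumann BCs the constant mode has diffusion eigenvalue 0, so any r > 0 makes it grow like e^(1.2963t); solution grows exponentially.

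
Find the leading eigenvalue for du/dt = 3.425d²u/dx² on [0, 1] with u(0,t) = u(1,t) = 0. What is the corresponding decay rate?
Eigenvalues: λₙ = 3.425n²π².
First three modes:
  n=1: λ₁ = 3.425π² ≈ 33.803
  n=2: λ₂ = 13.7π² ≈ 135.214 (4× faster decay)
  n=3: λ₃ = 30.825π² ≈ 304.231 (9× faster decay)
As t → ∞, higher modes decay exponentially faster. The n=1 mode dominates: u ~ c₁ sin(πx) e^{-λ₁t}.
Decay rate: λ₁ = 3.425π² ≈ 33.803.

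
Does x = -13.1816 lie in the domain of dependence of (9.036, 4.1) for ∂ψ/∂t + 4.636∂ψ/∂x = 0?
No. Only data at x = -9.9716 affects (9.036, 4.1). Advection has one-way propagation along characteristics.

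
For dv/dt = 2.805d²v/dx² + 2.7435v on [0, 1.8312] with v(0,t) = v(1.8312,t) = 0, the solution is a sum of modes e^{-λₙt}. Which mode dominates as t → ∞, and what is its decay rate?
Eigenvalues: λₙ = 2.805n²π²/1.8312² - 2.7435.
First three modes:
  n=1: λ₁ = 2.805π²/1.8312² - 2.7435 ≈ 5.512
  n=2: λ₂ = 11.22π²/1.8312² - 2.7435 ≈ 30.28
  n=3: λ₃ = 25.245π²/1.8312² - 2.7435 ≈ 71.559
Since 2.805π²/1.8312² ≈ 8.256 > 2.7435, all λₙ > 0.
The n=1 mode decays slowest → dominates as t → ∞.
Asymptotic: v ~ c₁ sin(πx/1.8312) e^{-λ₁t} with decay rate λ₁ ≈ 5.512.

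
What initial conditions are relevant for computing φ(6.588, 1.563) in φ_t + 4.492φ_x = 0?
A single point: x = -0.432996. The characteristic through (6.588, 1.563) is x - 4.492t = const, so x = 6.588 - 4.492·1.563 = -0.432996.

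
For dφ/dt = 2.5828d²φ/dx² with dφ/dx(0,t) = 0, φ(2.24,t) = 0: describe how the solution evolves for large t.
φ → 0. Heat escapes through the Dirichlet boundary.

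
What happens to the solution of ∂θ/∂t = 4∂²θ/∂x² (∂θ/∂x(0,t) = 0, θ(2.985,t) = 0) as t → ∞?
θ → 0. Heat escapes through the Dirichlet boundary.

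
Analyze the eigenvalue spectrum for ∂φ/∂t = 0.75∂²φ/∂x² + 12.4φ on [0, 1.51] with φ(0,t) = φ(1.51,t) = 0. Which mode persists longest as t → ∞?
Eigenvalues: λₙ = 0.75n²π²/1.51² - 12.4.
First three modes:
  n=1: λ₁ = 0.75π²/1.51² - 12.4 ≈ -9.154
  n=2: λ₂ = 3π²/1.51² - 12.4 ≈ 0.586
  n=3: λ₃ = 6.75π²/1.51² - 12.4 ≈ 16.818
Since 0.75π²/1.51² ≈ 3.246 < 12.4, λ₁ < 0.
The n=1 mode grows fastest (−λₙ is largest for n=1) → dominates.
Asymptotic: φ ~ c₁ sin(πx/1.51) e^{9.154t} (exponential growth at rate −λ₁ ≈ 9.154).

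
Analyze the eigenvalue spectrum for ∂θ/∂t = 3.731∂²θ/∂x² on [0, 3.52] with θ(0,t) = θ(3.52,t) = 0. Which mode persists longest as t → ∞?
Eigenvalues: λₙ = 3.731n²π²/3.52².
First three modes:
  n=1: λ₁ = 3.731π²/3.52² ≈ 2.972
  n=2: λ₂ = 14.924π²/3.52² ≈ 11.888 (4× faster decay)
  n=3: λ₃ = 33.579π²/3.52² ≈ 26.747 (9× faster decay)
As t → ∞, higher modes decay exponentially faster. The n=1 mode dominates: θ ~ c₁ sin(πx/3.52) e^{-λ₁t}.
Decay rate: λ₁ = 3.731π²/3.52² ≈ 2.972.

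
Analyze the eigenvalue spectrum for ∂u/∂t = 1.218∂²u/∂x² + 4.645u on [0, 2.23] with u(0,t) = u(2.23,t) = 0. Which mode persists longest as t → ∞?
Eigenvalues: λₙ = 1.218n²π²/2.23² - 4.645.
First three modes:
  n=1: λ₁ = 1.218π²/2.23² - 4.645 ≈ -2.228
  n=2: λ₂ = 4.872π²/2.23² - 4.645 ≈ 5.024
  n=3: λ₃ = 10.962π²/2.23² - 4.645 ≈ 17.111
Since 1.218π²/2.23² ≈ 2.417 < 4.645, λ₁ < 0.
The n=1 mode grows fastest (−λₙ is largest for n=1) → dominates.
Asymptotic: u ~ c₁ sin(πx/2.23) e^{2.228t} (exponential growth at rate −λ₁ ≈ 2.228).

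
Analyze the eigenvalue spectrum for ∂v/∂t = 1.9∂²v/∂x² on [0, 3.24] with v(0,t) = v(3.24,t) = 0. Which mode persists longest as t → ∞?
Eigenvalues: λₙ = 1.9n²π²/3.24².
First three modes:
  n=1: λ₁ = 1.9π²/3.24² ≈ 1.786
  n=2: λ₂ = 7.6π²/3.24² ≈ 7.145 (4× faster decay)
  n=3: λ₃ = 17.1π²/3.24² ≈ 16.077 (9× faster decay)
As t → ∞, higher modes decay exponentially faster. The n=1 mode dominates: v ~ c₁ sin(πx/3.24) e^{-λ₁t}.
Decay rate: λ₁ = 1.9π²/3.24² ≈ 1.786.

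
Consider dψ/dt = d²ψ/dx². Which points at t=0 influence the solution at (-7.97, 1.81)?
The entire real line. The heat equation has infinite propagation speed: any initial disturbance instantly affects all points (though exponentially small far away).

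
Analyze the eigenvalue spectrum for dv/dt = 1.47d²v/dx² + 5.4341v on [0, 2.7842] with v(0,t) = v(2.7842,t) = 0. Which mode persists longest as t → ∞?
Eigenvalues: λₙ = 1.47n²π²/2.7842² - 5.4341.
First three modes:
  n=1: λ₁ = 1.47π²/2.7842² - 5.4341 ≈ -3.562
  n=2: λ₂ = 5.88π²/2.7842² - 5.4341 ≈ 2.052
  n=3: λ₃ = 13.23π²/2.7842² - 5.4341 ≈ 11.41
Since 1.47π²/2.7842² ≈ 1.872 < 5.4341, λ₁ < 0.
The n=1 mode grows fastest (−λₙ is largest for n=1) → dominates.
Asymptotic: v ~ c₁ sin(πx/2.7842) e^{3.562t} (exponential growth at rate −λ₁ ≈ 3.562).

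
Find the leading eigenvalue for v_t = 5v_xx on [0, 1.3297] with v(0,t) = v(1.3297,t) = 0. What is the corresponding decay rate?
Eigenvalues: λₙ = 5n²π²/1.3297².
First three modes:
  n=1: λ₁ = 5π²/1.3297² ≈ 27.91
  n=2: λ₂ = 20π²/1.3297² ≈ 111.641 (4× faster decay)
  n=3: λ₃ = 45π²/1.3297² ≈ 251.191 (9× faster decay)
As t → ∞, higher modes decay exponentially faster. The n=1 mode dominates: v ~ c₁ sin(πx/1.3297) e^{-λ₁t}.
Decay rate: λ₁ = 5π²/1.3297² ≈ 27.91.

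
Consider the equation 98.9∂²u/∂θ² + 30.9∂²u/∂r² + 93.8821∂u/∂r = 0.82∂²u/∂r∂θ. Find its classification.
Rewriting in standard form: 30.9∂²u/∂r² - 0.82∂²u/∂r∂θ + 98.9∂²u/∂θ² + 93.8821∂u/∂r = 0. Elliptic. (A = 30.9, B = -0.82, C = 98.9 gives B² - 4AC = -12223.3676.)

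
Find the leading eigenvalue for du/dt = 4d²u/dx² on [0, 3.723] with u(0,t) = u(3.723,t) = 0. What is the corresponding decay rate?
Eigenvalues: λₙ = 4n²π²/3.723².
First three modes:
  n=1: λ₁ = 4π²/3.723² ≈ 2.848
  n=2: λ₂ = 16π²/3.723² ≈ 11.393 (4× faster decay)
  n=3: λ₃ = 36π²/3.723² ≈ 25.634 (9× faster decay)
As t → ∞, higher modes decay exponentially faster. The n=1 mode dominates: u ~ c₁ sin(πx/3.723) e^{-λ₁t}.
Decay rate: λ₁ = 4π²/3.723² ≈ 2.848.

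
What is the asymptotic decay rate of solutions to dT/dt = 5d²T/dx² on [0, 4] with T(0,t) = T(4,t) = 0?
Eigenvalues: λₙ = 5n²π²/4².
First three modes:
  n=1: λ₁ = 5π²/4² ≈ 3.084
  n=2: λ₂ = 20π²/4² ≈ 12.337 (4× faster decay)
  n=3: λ₃ = 45π²/4² ≈ 27.758 (9× faster decay)
As t → ∞, higher modes decay exponentially faster. The n=1 mode dominates: T ~ c₁ sin(πx/4) e^{-λ₁t}.
Decay rate: λ₁ = 5π²/4² ≈ 3.084.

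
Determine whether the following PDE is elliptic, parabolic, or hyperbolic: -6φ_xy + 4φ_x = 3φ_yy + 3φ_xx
Rewriting in standard form: -3φ_xx - 6φ_xy - 3φ_yy + 4φ_x = 0. Coefficients: A = -3, B = -6, C = -3. B² - 4AC = 0, which is zero, so the equation is parabolic.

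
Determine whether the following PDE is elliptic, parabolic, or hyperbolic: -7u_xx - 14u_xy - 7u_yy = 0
Coefficients: A = -7, B = -14, C = -7. B² - 4AC = 0, which is zero, so the equation is parabolic.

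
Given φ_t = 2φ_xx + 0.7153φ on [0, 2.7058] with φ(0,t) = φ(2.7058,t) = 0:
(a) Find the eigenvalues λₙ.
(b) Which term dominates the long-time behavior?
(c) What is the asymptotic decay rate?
Eigenvalues: λₙ = 2n²π²/2.7058² - 0.7153.
First three modes:
  n=1: λ₁ = 2π²/2.7058² - 0.7153 ≈ 1.981
  n=2: λ₂ = 8π²/2.7058² - 0.7153 ≈ 10.069
  n=3: λ₃ = 18π²/2.7058² - 0.7153 ≈ 23.55
Since 2π²/2.7058² ≈ 2.696 > 0.7153, all λₙ > 0.
The n=1 mode decays slowest → dominates as t → ∞.
Asymptotic: φ ~ c₁ sin(πx/2.7058) e^{-λ₁t} with decay rate λ₁ ≈ 1.981.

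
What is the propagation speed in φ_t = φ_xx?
Infinite. The heat equation is parabolic, not hyperbolic, so disturbances propagate instantly.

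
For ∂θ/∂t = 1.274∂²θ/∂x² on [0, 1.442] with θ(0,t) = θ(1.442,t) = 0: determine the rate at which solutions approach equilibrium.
Eigenvalues: λₙ = 1.274n²π²/1.442².
First three modes:
  n=1: λ₁ = 1.274π²/1.442² ≈ 6.047
  n=2: λ₂ = 5.096π²/1.442² ≈ 24.188 (4× faster decay)
  n=3: λ₃ = 11.466π²/1.442² ≈ 54.423 (9× faster decay)
As t → ∞, higher modes decay exponentially faster. The n=1 mode dominates: θ ~ c₁ sin(πx/1.442) e^{-λ₁t}.
Decay rate: λ₁ = 1.274π²/1.442² ≈ 6.047.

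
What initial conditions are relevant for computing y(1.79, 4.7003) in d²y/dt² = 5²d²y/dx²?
Domain of dependence: [-21.7115, 25.2915]. Signals travel at speed 5, so data within |x - 1.79| ≤ 5·4.7003 = 23.5015 can reach the point.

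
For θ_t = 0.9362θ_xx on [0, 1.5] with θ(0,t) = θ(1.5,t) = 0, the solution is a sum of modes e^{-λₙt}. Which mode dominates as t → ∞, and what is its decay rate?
Eigenvalues: λₙ = 0.9362n²π²/1.5².
First three modes:
  n=1: λ₁ = 0.9362π²/1.5² ≈ 4.107
  n=2: λ₂ = 3.7448π²/1.5² ≈ 16.427 (4× faster decay)
  n=3: λ₃ = 8.4258π²/1.5² ≈ 36.96 (9× faster decay)
As t → ∞, higher modes decay exponentially faster. The n=1 mode dominates: θ ~ c₁ sin(πx/1.5) e^{-λ₁t}.
Decay rate: λ₁ = 0.9362π²/1.5² ≈ 4.107.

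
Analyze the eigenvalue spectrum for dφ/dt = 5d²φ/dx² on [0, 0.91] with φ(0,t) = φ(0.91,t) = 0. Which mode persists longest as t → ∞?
Eigenvalues: λₙ = 5n²π²/0.91².
First three modes:
  n=1: λ₁ = 5π²/0.91² ≈ 59.592
  n=2: λ₂ = 20π²/0.91² ≈ 238.367 (4× faster decay)
  n=3: λ₃ = 45π²/0.91² ≈ 536.327 (9× faster decay)
As t → ∞, higher modes decay exponentially faster. The n=1 mode dominates: φ ~ c₁ sin(πx/0.91) e^{-λ₁t}.
Decay rate: λ₁ = 5π²/0.91² ≈ 59.592.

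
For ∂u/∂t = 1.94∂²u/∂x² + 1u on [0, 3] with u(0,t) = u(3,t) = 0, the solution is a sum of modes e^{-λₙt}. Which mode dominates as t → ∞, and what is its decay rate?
Eigenvalues: λₙ = 1.94n²π²/3² - 1.
First three modes:
  n=1: λ₁ = 1.94π²/3² - 1 ≈ 1.127
  n=2: λ₂ = 7.76π²/3² - 1 ≈ 7.51
  n=3: λ₃ = 17.46π²/3² - 1 ≈ 18.147
Since 1.94π²/3² ≈ 2.127 > 1, all λₙ > 0.
The n=1 mode decays slowest → dominates as t → ∞.
Asymptotic: u ~ c₁ sin(πx/3) e^{-λ₁t} with decay rate λ₁ ≈ 1.127.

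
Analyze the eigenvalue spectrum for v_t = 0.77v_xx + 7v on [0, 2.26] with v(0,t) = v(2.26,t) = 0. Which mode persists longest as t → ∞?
Eigenvalues: λₙ = 0.77n²π²/2.26² - 7.
First three modes:
  n=1: λ₁ = 0.77π²/2.26² - 7 ≈ -5.512
  n=2: λ₂ = 3.08π²/2.26² - 7 ≈ -1.048
  n=3: λ₃ = 6.93π²/2.26² - 7 ≈ 6.391
Since 0.77π²/2.26² ≈ 1.488 < 7, λ₁ < 0.
The n=1 mode grows fastest (−λₙ is largest for n=1) → dominates.
Asymptotic: v ~ c₁ sin(πx/2.26) e^{5.512t} (exponential growth at rate −λ₁ ≈ 5.512).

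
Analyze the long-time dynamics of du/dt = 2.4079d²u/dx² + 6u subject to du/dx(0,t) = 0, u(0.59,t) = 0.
Long-time behavior: u → 0. Diffusion dominates reaction (r=6 < κπ²/(4L²)≈17.07); solution decays.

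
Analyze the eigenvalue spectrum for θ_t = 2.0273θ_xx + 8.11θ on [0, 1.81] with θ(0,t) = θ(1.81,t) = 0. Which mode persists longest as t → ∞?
Eigenvalues: λₙ = 2.0273n²π²/1.81² - 8.11.
First three modes:
  n=1: λ₁ = 2.0273π²/1.81² - 8.11 ≈ -2.003
  n=2: λ₂ = 8.1092π²/1.81² - 8.11 ≈ 16.32
  n=3: λ₃ = 18.2457π²/1.81² - 8.11 ≈ 46.857
Since 2.0273π²/1.81² ≈ 6.107 < 8.11, λ₁ < 0.
The n=1 mode grows fastest (−λₙ is largest for n=1) → dominates.
Asymptotic: θ ~ c₁ sin(πx/1.81) e^{2.003t} (exponential growth at rate −λ₁ ≈ 2.003).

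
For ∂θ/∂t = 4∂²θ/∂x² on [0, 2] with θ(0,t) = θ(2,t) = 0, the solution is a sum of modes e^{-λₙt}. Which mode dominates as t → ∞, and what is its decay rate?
Eigenvalues: λₙ = 4n²π²/2².
First three modes:
  n=1: λ₁ = 4π²/2² ≈ 9.87
  n=2: λ₂ = 16π²/2² ≈ 39.478 (4× faster decay)
  n=3: λ₃ = 36π²/2² ≈ 88.826 (9× faster decay)
As t → ∞, higher modes decay exponentially faster. The n=1 mode dominates: θ ~ c₁ sin(πx/2) e^{-λ₁t}.
Decay rate: λ₁ = 4π²/2² ≈ 9.87.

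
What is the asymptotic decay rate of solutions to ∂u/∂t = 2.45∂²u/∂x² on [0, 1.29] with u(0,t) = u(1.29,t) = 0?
Eigenvalues: λₙ = 2.45n²π²/1.29².
First three modes:
  n=1: λ₁ = 2.45π²/1.29² ≈ 14.531
  n=2: λ₂ = 9.8π²/1.29² ≈ 58.123 (4× faster decay)
  n=3: λ₃ = 22.05π²/1.29² ≈ 130.776 (9× faster decay)
As t → ∞, higher modes decay exponentially faster. The n=1 mode dominates: u ~ c₁ sin(πx/1.29) e^{-λ₁t}.
Decay rate: λ₁ = 2.45π²/1.29² ≈ 14.531.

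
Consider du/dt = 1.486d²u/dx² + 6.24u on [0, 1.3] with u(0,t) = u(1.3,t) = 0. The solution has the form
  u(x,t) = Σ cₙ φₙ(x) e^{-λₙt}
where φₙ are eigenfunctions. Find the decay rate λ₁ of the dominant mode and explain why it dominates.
Eigenvalues: λₙ = 1.486n²π²/1.3² - 6.24.
First three modes:
  n=1: λ₁ = 1.486π²/1.3² - 6.24 ≈ 2.438
  n=2: λ₂ = 5.944π²/1.3² - 6.24 ≈ 28.473
  n=3: λ₃ = 13.374π²/1.3² - 6.24 ≈ 71.864
Since 1.486π²/1.3² ≈ 8.678 > 6.24, all λₙ > 0.
The n=1 mode decays slowest → dominates as t → ∞.
Asymptotic: u ~ c₁ sin(πx/1.3) e^{-λ₁t} with decay rate λ₁ ≈ 2.438.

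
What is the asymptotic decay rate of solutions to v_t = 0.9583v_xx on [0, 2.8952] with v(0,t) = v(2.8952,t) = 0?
Eigenvalues: λₙ = 0.9583n²π²/2.8952².
First three modes:
  n=1: λ₁ = 0.9583π²/2.8952² ≈ 1.128
  n=2: λ₂ = 3.8332π²/2.8952² ≈ 4.513 (4× faster decay)
  n=3: λ₃ = 8.6247π²/2.8952² ≈ 10.155 (9× faster decay)
As t → ∞, higher modes decay exponentially faster. The n=1 mode dominates: v ~ c₁ sin(πx/2.8952) e^{-λ₁t}.
Decay rate: λ₁ = 0.9583π²/2.8952² ≈ 1.128.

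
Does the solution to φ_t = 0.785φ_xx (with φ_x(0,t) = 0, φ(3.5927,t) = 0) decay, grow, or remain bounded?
φ → 0. Heat escapes through the Dirichlet boundary.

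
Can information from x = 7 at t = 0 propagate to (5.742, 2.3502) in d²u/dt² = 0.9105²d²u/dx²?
Yes. The domain of dependence is [3.6021429, 7.8818571], and 7 ∈ [3.6021429, 7.8818571].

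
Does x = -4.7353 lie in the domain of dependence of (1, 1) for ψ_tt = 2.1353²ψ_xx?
No. The domain of dependence is [-1.1353, 3.1353], and -4.7353 is outside this interval.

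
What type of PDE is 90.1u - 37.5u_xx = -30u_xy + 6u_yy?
Rewriting in standard form: -37.5u_xx + 30u_xy - 6u_yy + 90.1u = 0. With A = -37.5, B = 30, C = -6, the discriminant is 0. This is a parabolic PDE.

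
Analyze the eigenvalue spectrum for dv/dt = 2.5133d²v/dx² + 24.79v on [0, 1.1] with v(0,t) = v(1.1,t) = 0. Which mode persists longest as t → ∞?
Eigenvalues: λₙ = 2.5133n²π²/1.1² - 24.79.
First three modes:
  n=1: λ₁ = 2.5133π²/1.1² - 24.79 ≈ -4.29
  n=2: λ₂ = 10.0532π²/1.1² - 24.79 ≈ 57.211
  n=3: λ₃ = 22.6197π²/1.1² - 24.79 ≈ 159.712
Since 2.5133π²/1.1² ≈ 20.5 < 24.79, λ₁ < 0.
The n=1 mode grows fastest (−λₙ is largest for n=1) → dominates.
Asymptotic: v ~ c₁ sin(πx/1.1) e^{4.29t} (exponential growth at rate −λ₁ ≈ 4.29).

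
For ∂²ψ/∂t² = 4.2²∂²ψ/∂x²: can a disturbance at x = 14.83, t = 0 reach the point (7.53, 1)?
No. The domain of dependence is [3.33, 11.73], and 14.83 is outside this interval.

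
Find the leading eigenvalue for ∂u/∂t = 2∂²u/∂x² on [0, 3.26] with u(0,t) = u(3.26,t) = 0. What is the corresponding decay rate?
Eigenvalues: λₙ = 2n²π²/3.26².
First three modes:
  n=1: λ₁ = 2π²/3.26² ≈ 1.857
  n=2: λ₂ = 8π²/3.26² ≈ 7.429 (4× faster decay)
  n=3: λ₃ = 18π²/3.26² ≈ 16.716 (9× faster decay)
As t → ∞, higher modes decay exponentially faster. The n=1 mode dominates: u ~ c₁ sin(πx/3.26) e^{-λ₁t}.
Decay rate: λ₁ = 2π²/3.26² ≈ 1.857.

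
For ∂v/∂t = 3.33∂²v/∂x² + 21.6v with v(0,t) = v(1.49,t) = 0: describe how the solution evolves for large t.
v grows unboundedly. Reaction dominates diffusion (r=21.6 > κπ²/L²≈14.8); solution grows exponentially.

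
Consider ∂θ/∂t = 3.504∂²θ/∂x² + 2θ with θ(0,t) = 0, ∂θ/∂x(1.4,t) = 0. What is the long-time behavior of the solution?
As t → ∞, θ → 0. Diffusion dominates reaction (r=2 < κπ²/(4L²)≈4.41); solution decays.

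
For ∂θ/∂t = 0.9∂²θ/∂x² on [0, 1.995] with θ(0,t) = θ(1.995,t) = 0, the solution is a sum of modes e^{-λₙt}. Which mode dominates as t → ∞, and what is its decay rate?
Eigenvalues: λₙ = 0.9n²π²/1.995².
First three modes:
  n=1: λ₁ = 0.9π²/1.995² ≈ 2.232
  n=2: λ₂ = 3.6π²/1.995² ≈ 8.927 (4× faster decay)
  n=3: λ₃ = 8.1π²/1.995² ≈ 20.086 (9× faster decay)
As t → ∞, higher modes decay exponentially faster. The n=1 mode dominates: θ ~ c₁ sin(πx/1.995) e^{-λ₁t}.
Decay rate: λ₁ = 0.9π²/1.995² ≈ 2.232.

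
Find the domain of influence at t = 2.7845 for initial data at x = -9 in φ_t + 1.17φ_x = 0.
At x = -5.742135. The characteristic carries data from (-9, 0) to (-5.742135, 2.7845).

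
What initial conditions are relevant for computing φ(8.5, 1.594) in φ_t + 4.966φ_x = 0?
A single point: x = 0.584196. The characteristic through (8.5, 1.594) is x - 4.966t = const, so x = 8.5 - 4.966·1.594 = 0.584196.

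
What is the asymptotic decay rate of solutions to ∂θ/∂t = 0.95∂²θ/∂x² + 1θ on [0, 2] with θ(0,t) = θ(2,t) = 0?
Eigenvalues: λₙ = 0.95n²π²/2² - 1.
First three modes:
  n=1: λ₁ = 0.95π²/2² - 1 ≈ 1.344
  n=2: λ₂ = 3.8π²/2² - 1 ≈ 8.376
  n=3: λ₃ = 8.55π²/2² - 1 ≈ 20.096
Since 0.95π²/2² ≈ 2.344 > 1, all λₙ > 0.
The n=1 mode decays slowest → dominates as t → ∞.
Asymptotic: θ ~ c₁ sin(πx/2) e^{-λ₁t} with decay rate λ₁ ≈ 1.344.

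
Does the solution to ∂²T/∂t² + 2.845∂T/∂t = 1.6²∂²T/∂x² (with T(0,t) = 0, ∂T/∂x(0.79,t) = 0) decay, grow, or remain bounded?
T → 0. Damping (γ=2.845) dissipates energy; oscillations decay exponentially.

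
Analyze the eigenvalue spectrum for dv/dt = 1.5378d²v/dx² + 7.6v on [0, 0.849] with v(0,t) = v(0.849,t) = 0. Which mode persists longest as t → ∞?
Eigenvalues: λₙ = 1.5378n²π²/0.849² - 7.6.
First three modes:
  n=1: λ₁ = 1.5378π²/0.849² - 7.6 ≈ 13.456
  n=2: λ₂ = 6.1512π²/0.849² - 7.6 ≈ 76.626
  n=3: λ₃ = 13.8402π²/0.849² - 7.6 ≈ 181.908
Since 1.5378π²/0.849² ≈ 21.056 > 7.6, all λₙ > 0.
The n=1 mode decays slowest → dominates as t → ∞.
Asymptotic: v ~ c₁ sin(πx/0.849) e^{-λ₁t} with decay rate λ₁ ≈ 13.456.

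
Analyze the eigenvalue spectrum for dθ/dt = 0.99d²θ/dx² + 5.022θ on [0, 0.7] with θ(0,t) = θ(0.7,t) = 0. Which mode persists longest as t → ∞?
Eigenvalues: λₙ = 0.99n²π²/0.7² - 5.022.
First three modes:
  n=1: λ₁ = 0.99π²/0.7² - 5.022 ≈ 14.919
  n=2: λ₂ = 3.96π²/0.7² - 5.022 ≈ 74.741
  n=3: λ₃ = 8.91π²/0.7² - 5.022 ≈ 174.444
Since 0.99π²/0.7² ≈ 19.941 > 5.022, all λₙ > 0.
The n=1 mode decays slowest → dominates as t → ∞.
Asymptotic: θ ~ c₁ sin(πx/0.7) e^{-λ₁t} with decay rate λ₁ ≈ 14.919.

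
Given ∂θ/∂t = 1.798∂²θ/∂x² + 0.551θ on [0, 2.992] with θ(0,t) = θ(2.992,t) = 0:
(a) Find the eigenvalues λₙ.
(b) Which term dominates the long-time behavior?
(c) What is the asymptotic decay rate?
Eigenvalues: λₙ = 1.798n²π²/2.992² - 0.551.
First three modes:
  n=1: λ₁ = 1.798π²/2.992² - 0.551 ≈ 1.431
  n=2: λ₂ = 7.192π²/2.992² - 0.551 ≈ 7.378
  n=3: λ₃ = 16.182π²/2.992² - 0.551 ≈ 17.29
Since 1.798π²/2.992² ≈ 1.982 > 0.551, all λₙ > 0.
The n=1 mode decays slowest → dominates as t → ∞.
Asymptotic: θ ~ c₁ sin(πx/2.992) e^{-λ₁t} with decay rate λ₁ ≈ 1.431.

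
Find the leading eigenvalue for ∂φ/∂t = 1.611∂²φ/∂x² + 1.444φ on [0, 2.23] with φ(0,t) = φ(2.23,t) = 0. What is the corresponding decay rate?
Eigenvalues: λₙ = 1.611n²π²/2.23² - 1.444.
First three modes:
  n=1: λ₁ = 1.611π²/2.23² - 1.444 ≈ 1.753
  n=2: λ₂ = 6.444π²/2.23² - 1.444 ≈ 11.345
  n=3: λ₃ = 14.499π²/2.23² - 1.444 ≈ 27.332
Since 1.611π²/2.23² ≈ 3.197 > 1.444, all λₙ > 0.
The n=1 mode decays slowest → dominates as t → ∞.
Asymptotic: φ ~ c₁ sin(πx/2.23) e^{-λ₁t} with decay rate λ₁ ≈ 1.753.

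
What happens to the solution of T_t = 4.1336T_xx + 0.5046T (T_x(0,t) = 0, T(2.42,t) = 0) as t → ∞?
T → 0. Diffusion dominates reaction (r=0.5046 < κπ²/(4L²)≈1.74); solution decays.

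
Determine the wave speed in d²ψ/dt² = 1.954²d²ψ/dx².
Speed = 1.954. Information travels along characteristics x = x₀ ± 1.954t.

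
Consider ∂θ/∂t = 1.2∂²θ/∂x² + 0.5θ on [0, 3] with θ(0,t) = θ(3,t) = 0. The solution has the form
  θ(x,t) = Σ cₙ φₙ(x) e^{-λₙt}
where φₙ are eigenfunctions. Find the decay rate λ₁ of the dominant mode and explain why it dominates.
Eigenvalues: λₙ = 1.2n²π²/3² - 0.5.
First three modes:
  n=1: λ₁ = 1.2π²/3² - 0.5 ≈ 0.816
  n=2: λ₂ = 4.8π²/3² - 0.5 ≈ 4.764
  n=3: λ₃ = 10.8π²/3² - 0.5 ≈ 11.344
Since 1.2π²/3² ≈ 1.316 > 0.5, all λₙ > 0.
The n=1 mode decays slowest → dominates as t → ∞.
Asymptotic: θ ~ c₁ sin(πx/3) e^{-λ₁t} with decay rate λ₁ ≈ 0.816.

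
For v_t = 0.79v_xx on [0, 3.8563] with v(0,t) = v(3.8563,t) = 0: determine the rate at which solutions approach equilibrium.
Eigenvalues: λₙ = 0.79n²π²/3.8563².
First three modes:
  n=1: λ₁ = 0.79π²/3.8563² ≈ 0.524
  n=2: λ₂ = 3.16π²/3.8563² ≈ 2.097 (4× faster decay)
  n=3: λ₃ = 7.11π²/3.8563² ≈ 4.719 (9× faster decay)
As t → ∞, higher modes decay exponentially faster. The n=1 mode dominates: v ~ c₁ sin(πx/3.8563) e^{-λ₁t}.
Decay rate: λ₁ = 0.79π²/3.8563² ≈ 0.524.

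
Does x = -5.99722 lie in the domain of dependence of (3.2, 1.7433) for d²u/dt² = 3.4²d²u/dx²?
No. The domain of dependence is [-2.72722, 9.12722], and -5.99722 is outside this interval.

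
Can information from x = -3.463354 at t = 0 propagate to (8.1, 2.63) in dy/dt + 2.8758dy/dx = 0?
No. Only data at x = 0.536646 affects (8.1, 2.63). Advection has one-way propagation along characteristics.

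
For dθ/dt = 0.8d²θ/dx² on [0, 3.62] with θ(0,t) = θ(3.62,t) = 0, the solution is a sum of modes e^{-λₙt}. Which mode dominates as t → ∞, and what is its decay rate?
Eigenvalues: λₙ = 0.8n²π²/3.62².
First three modes:
  n=1: λ₁ = 0.8π²/3.62² ≈ 0.603
  n=2: λ₂ = 3.2π²/3.62² ≈ 2.41 (4× faster decay)
  n=3: λ₃ = 7.2π²/3.62² ≈ 5.423 (9× faster decay)
As t → ∞, higher modes decay exponentially faster. The n=1 mode dominates: θ ~ c₁ sin(πx/3.62) e^{-λ₁t}.
Decay rate: λ₁ = 0.8π²/3.62² ≈ 0.603.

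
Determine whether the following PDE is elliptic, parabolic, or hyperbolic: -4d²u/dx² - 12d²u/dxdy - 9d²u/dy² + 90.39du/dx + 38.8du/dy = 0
Coefficients: A = -4, B = -12, C = -9. B² - 4AC = 0, which is zero, so the equation is parabolic.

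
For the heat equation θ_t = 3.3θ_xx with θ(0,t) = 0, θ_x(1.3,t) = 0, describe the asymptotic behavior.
θ → 0. Heat escapes through the Dirichlet boundary.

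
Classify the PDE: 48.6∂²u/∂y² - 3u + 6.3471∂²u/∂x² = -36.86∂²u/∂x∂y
Rewriting in standard form: 6.3471∂²u/∂x² + 36.86∂²u/∂x∂y + 48.6∂²u/∂y² - 3u = 0. A = 6.3471, B = 36.86, C = 48.6. Discriminant B² - 4AC = 124.78336. Since 124.78336 > 0, hyperbolic.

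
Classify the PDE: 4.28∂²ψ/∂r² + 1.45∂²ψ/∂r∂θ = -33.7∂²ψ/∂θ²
Rewriting in standard form: 4.28∂²ψ/∂r² + 1.45∂²ψ/∂r∂θ + 33.7∂²ψ/∂θ² = 0. A = 4.28, B = 1.45, C = 33.7. Discriminant B² - 4AC = -574.8415. Since -574.8415 < 0, elliptic.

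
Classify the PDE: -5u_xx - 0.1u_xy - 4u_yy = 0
A = -5, B = -0.1, C = -4. Discriminant B² - 4AC = -79.99. Since -79.99 < 0, elliptic.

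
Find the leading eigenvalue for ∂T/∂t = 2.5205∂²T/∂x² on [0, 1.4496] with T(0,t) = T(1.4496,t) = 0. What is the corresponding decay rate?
Eigenvalues: λₙ = 2.5205n²π²/1.4496².
First three modes:
  n=1: λ₁ = 2.5205π²/1.4496² ≈ 11.838
  n=2: λ₂ = 10.082π²/1.4496² ≈ 47.353 (4× faster decay)
  n=3: λ₃ = 22.6845π²/1.4496² ≈ 106.545 (9× faster decay)
As t → ∞, higher modes decay exponentially faster. The n=1 mode dominates: T ~ c₁ sin(πx/1.4496) e^{-λ₁t}.
Decay rate: λ₁ = 2.5205π²/1.4496² ≈ 11.838.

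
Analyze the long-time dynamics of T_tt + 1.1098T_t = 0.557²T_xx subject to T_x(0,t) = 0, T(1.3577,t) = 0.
Long-time behavior: T → 0. Damping (γ=1.1098) dissipates energy; oscillations decay exponentially.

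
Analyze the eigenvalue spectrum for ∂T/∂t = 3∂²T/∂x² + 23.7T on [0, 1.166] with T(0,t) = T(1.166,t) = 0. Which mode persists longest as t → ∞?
Eigenvalues: λₙ = 3n²π²/1.166² - 23.7.
First three modes:
  n=1: λ₁ = 3π²/1.166² - 23.7 ≈ -1.922
  n=2: λ₂ = 12π²/1.166² - 23.7 ≈ 63.413
  n=3: λ₃ = 27π²/1.166² - 23.7 ≈ 172.305
Since 3π²/1.166² ≈ 21.778 < 23.7, λ₁ < 0.
The n=1 mode grows fastest (−λₙ is largest for n=1) → dominates.
Asymptotic: T ~ c₁ sin(πx/1.166) e^{1.922t} (exponential growth at rate −λ₁ ≈ 1.922).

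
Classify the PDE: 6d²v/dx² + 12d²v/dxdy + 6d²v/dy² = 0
A = 6, B = 12, C = 6. Discriminant B² - 4AC = 0. Since 0 = 0, parabolic.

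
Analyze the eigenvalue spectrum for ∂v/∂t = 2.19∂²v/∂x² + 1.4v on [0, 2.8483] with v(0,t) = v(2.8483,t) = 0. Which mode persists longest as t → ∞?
Eigenvalues: λₙ = 2.19n²π²/2.8483² - 1.4.
First three modes:
  n=1: λ₁ = 2.19π²/2.8483² - 1.4 ≈ 1.264
  n=2: λ₂ = 8.76π²/2.8483² - 1.4 ≈ 9.257
  n=3: λ₃ = 19.71π²/2.8483² - 1.4 ≈ 22.578
Since 2.19π²/2.8483² ≈ 2.664 > 1.4, all λₙ > 0.
The n=1 mode decays slowest → dominates as t → ∞.
Asymptotic: v ~ c₁ sin(πx/2.8483) e^{-λ₁t} with decay rate λ₁ ≈ 1.264.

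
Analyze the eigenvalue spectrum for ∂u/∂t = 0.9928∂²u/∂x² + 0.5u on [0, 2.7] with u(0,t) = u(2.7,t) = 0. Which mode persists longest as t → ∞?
Eigenvalues: λₙ = 0.9928n²π²/2.7² - 0.5.
First three modes:
  n=1: λ₁ = 0.9928π²/2.7² - 0.5 ≈ 0.844
  n=2: λ₂ = 3.9712π²/2.7² - 0.5 ≈ 4.876
  n=3: λ₃ = 8.9352π²/2.7² - 0.5 ≈ 11.597
Since 0.9928π²/2.7² ≈ 1.344 > 0.5, all λₙ > 0.
The n=1 mode decays slowest → dominates as t → ∞.
Asymptotic: u ~ c₁ sin(πx/2.7) e^{-λ₁t} with decay rate λ₁ ≈ 0.844.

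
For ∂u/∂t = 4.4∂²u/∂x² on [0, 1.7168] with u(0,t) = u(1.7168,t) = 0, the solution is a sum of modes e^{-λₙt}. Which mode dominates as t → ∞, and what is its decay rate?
Eigenvalues: λₙ = 4.4n²π²/1.7168².
First three modes:
  n=1: λ₁ = 4.4π²/1.7168² ≈ 14.734
  n=2: λ₂ = 17.6π²/1.7168² ≈ 58.935 (4× faster decay)
  n=3: λ₃ = 39.6π²/1.7168² ≈ 132.604 (9× faster decay)
As t → ∞, higher modes decay exponentially faster. The n=1 mode dominates: u ~ c₁ sin(πx/1.7168) e^{-λ₁t}.
Decay rate: λ₁ = 4.4π²/1.7168² ≈ 14.734.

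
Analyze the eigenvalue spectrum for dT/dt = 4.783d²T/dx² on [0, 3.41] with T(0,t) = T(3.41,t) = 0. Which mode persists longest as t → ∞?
Eigenvalues: λₙ = 4.783n²π²/3.41².
First three modes:
  n=1: λ₁ = 4.783π²/3.41² ≈ 4.06
  n=2: λ₂ = 19.132π²/3.41² ≈ 16.239 (4× faster decay)
  n=3: λ₃ = 43.047π²/3.41² ≈ 36.537 (9× faster decay)
As t → ∞, higher modes decay exponentially faster. The n=1 mode dominates: T ~ c₁ sin(πx/3.41) e^{-λ₁t}.
Decay rate: λ₁ = 4.783π²/3.41² ≈ 4.06.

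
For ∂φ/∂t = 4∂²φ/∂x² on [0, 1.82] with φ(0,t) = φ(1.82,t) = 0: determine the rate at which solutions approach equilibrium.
Eigenvalues: λₙ = 4n²π²/1.82².
First three modes:
  n=1: λ₁ = 4π²/1.82² ≈ 11.918
  n=2: λ₂ = 16π²/1.82² ≈ 47.673 (4× faster decay)
  n=3: λ₃ = 36π²/1.82² ≈ 107.265 (9× faster decay)
As t → ∞, higher modes decay exponentially faster. The n=1 mode dominates: φ ~ c₁ sin(πx/1.82) e^{-λ₁t}.
Decay rate: λ₁ = 4π²/1.82² ≈ 11.918.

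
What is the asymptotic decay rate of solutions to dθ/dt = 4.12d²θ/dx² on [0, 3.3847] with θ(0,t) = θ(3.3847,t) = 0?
Eigenvalues: λₙ = 4.12n²π²/3.3847².
First three modes:
  n=1: λ₁ = 4.12π²/3.3847² ≈ 3.549
  n=2: λ₂ = 16.48π²/3.3847² ≈ 14.198 (4× faster decay)
  n=3: λ₃ = 37.08π²/3.3847² ≈ 31.945 (9× faster decay)
As t → ∞, higher modes decay exponentially faster. The n=1 mode dominates: θ ~ c₁ sin(πx/3.3847) e^{-λ₁t}.
Decay rate: λ₁ = 4.12π²/3.3847² ≈ 3.549.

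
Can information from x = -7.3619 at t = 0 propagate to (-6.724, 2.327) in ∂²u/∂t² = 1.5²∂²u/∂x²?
Yes. The domain of dependence is [-10.2145, -3.2335], and -7.3619 ∈ [-10.2145, -3.2335].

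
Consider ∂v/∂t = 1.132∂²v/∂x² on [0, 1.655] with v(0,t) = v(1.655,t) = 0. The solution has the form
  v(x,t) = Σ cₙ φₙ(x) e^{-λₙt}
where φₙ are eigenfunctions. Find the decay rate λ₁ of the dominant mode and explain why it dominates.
Eigenvalues: λₙ = 1.132n²π²/1.655².
First three modes:
  n=1: λ₁ = 1.132π²/1.655² ≈ 4.079
  n=2: λ₂ = 4.528π²/1.655² ≈ 16.316 (4× faster decay)
  n=3: λ₃ = 10.188π²/1.655² ≈ 36.711 (9× faster decay)
As t → ∞, higher modes decay exponentially faster. The n=1 mode dominates: v ~ c₁ sin(πx/1.655) e^{-λ₁t}.
Decay rate: λ₁ = 1.132π²/1.655² ≈ 4.079.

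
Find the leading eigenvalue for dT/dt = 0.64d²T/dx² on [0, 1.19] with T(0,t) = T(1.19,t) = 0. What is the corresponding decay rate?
Eigenvalues: λₙ = 0.64n²π²/1.19².
First three modes:
  n=1: λ₁ = 0.64π²/1.19² ≈ 4.461
  n=2: λ₂ = 2.56π²/1.19² ≈ 17.842 (4× faster decay)
  n=3: λ₃ = 5.76π²/1.19² ≈ 40.145 (9× faster decay)
As t → ∞, higher modes decay exponentially faster. The n=1 mode dominates: T ~ c₁ sin(πx/1.19) e^{-λ₁t}.
Decay rate: λ₁ = 0.64π²/1.19² ≈ 4.461.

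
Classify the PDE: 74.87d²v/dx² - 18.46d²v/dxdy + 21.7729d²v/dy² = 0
A = 74.87, B = -18.46, C = 21.7729. Discriminant B² - 4AC = -6179.776492. Since -6179.776492 < 0, elliptic.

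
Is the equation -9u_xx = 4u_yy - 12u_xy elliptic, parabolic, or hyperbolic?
Rewriting in standard form: -9u_xx + 12u_xy - 4u_yy = 0. Computing B² - 4AC with A = -9, B = 12, C = -4: discriminant = 0 (zero). Answer: parabolic.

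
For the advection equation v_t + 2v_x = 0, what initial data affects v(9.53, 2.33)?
A single point: x = 4.87. The characteristic through (9.53, 2.33) is x - 2t = const, so x = 9.53 - 2·2.33 = 4.87.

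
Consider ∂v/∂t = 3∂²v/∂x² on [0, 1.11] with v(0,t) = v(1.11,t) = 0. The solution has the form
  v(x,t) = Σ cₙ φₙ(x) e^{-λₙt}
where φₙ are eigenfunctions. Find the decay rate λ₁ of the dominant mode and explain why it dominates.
Eigenvalues: λₙ = 3n²π²/1.11².
First three modes:
  n=1: λ₁ = 3π²/1.11² ≈ 24.031
  n=2: λ₂ = 12π²/1.11² ≈ 96.125 (4× faster decay)
  n=3: λ₃ = 27π²/1.11² ≈ 216.281 (9× faster decay)
As t → ∞, higher modes decay exponentially faster. The n=1 mode dominates: v ~ c₁ sin(πx/1.11) e^{-λ₁t}.
Decay rate: λ₁ = 3π²/1.11² ≈ 24.031.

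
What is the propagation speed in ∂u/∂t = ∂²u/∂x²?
Infinite. The heat equation is parabolic, not hyperbolic, so disturbances propagate instantly.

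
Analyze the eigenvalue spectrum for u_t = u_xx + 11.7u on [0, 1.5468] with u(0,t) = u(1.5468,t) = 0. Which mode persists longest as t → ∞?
Eigenvalues: λₙ = n²π²/1.5468² - 11.7.
First three modes:
  n=1: λ₁ = π²/1.5468² - 11.7 ≈ -7.575
  n=2: λ₂ = 4π²/1.5468² - 11.7 ≈ 4.8
  n=3: λ₃ = 9π²/1.5468² - 11.7 ≈ 25.426
Since π²/1.5468² ≈ 4.125 < 11.7, λ₁ < 0.
The n=1 mode grows fastest (−λₙ is largest for n=1) → dominates.
Asymptotic: u ~ c₁ sin(πx/1.5468) e^{7.575t} (exponential growth at rate −λ₁ ≈ 7.575).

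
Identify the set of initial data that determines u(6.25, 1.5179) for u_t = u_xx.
The entire real line. The heat equation has infinite propagation speed: any initial disturbance instantly affects all points (though exponentially small far away).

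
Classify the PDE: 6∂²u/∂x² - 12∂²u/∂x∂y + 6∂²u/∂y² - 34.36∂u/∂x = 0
A = 6, B = -12, C = 6. Discriminant B² - 4AC = 0. Since 0 = 0, parabolic.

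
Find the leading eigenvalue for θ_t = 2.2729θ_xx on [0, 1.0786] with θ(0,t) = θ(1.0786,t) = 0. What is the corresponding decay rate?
Eigenvalues: λₙ = 2.2729n²π²/1.0786².
First three modes:
  n=1: λ₁ = 2.2729π²/1.0786² ≈ 19.282
  n=2: λ₂ = 9.0916π²/1.0786² ≈ 77.129 (4× faster decay)
  n=3: λ₃ = 20.4561π²/1.0786² ≈ 173.541 (9× faster decay)
As t → ∞, higher modes decay exponentially faster. The n=1 mode dominates: θ ~ c₁ sin(πx/1.0786) e^{-λ₁t}.
Decay rate: λ₁ = 2.2729π²/1.0786² ≈ 19.282.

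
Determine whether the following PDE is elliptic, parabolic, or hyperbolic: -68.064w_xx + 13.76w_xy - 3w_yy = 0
Coefficients: A = -68.064, B = 13.76, C = -3. B² - 4AC = -627.4304, which is negative, so the equation is elliptic.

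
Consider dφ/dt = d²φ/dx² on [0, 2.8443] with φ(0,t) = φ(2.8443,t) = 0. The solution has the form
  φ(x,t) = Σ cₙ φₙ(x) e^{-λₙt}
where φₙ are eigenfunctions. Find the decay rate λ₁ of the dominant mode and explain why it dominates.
Eigenvalues: λₙ = n²π²/2.8443².
First three modes:
  n=1: λ₁ = π²/2.8443² ≈ 1.22
  n=2: λ₂ = 4π²/2.8443² ≈ 4.88 (4× faster decay)
  n=3: λ₃ = 9π²/2.8443² ≈ 10.98 (9× faster decay)
As t → ∞, higher modes decay exponentially faster. The n=1 mode dominates: φ ~ c₁ sin(πx/2.8443) e^{-λ₁t}.
Decay rate: λ₁ = π²/2.8443² ≈ 1.22.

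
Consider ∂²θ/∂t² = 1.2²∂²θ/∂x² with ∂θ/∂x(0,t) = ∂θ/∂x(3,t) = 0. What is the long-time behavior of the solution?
As t → ∞, θ oscillates about a mean that drifts linearly in t (generically unbounded; no decay). There is no damping, so the nonconstant modes persist as standing waves (energy conserved, no decay). But with Neumann conditions at both ends the constant mode has eigenvalue 0: the spatial mean M(t) of θ satisfies M'' = 0, so M(t) = M(0) + M'(0)·t. Unless the initial velocity has zero mean (∫θ_t(x,0)dx = 0), the solution grows linearly in t (unbounded, though not exponentially); if it does have zero mean, the solution stays bounded and simply oscillates.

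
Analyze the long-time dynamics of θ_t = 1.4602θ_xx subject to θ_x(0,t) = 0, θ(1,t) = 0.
Long-time behavior: θ → 0. Heat escapes through the Dirichlet boundary.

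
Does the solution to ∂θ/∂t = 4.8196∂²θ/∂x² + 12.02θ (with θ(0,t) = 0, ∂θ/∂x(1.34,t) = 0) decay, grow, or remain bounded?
θ grows unboundedly. Reaction dominates diffusion (r=12.02 > κπ²/(4L²)≈6.62); solution grows exponentially.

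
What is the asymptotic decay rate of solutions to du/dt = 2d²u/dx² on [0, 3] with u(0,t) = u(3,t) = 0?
Eigenvalues: λₙ = 2n²π²/3².
First three modes:
  n=1: λ₁ = 2π²/3² ≈ 2.193
  n=2: λ₂ = 8π²/3² ≈ 8.773 (4× faster decay)
  n=3: λ₃ = 18π²/3² ≈ 19.739 (9× faster decay)
As t → ∞, higher modes decay exponentially faster. The n=1 mode dominates: u ~ c₁ sin(πx/3) e^{-λ₁t}.
Decay rate: λ₁ = 2π²/3² ≈ 2.193.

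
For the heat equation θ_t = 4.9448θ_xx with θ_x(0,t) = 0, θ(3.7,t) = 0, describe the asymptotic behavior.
θ → 0. Heat escapes through the Dirichlet boundary.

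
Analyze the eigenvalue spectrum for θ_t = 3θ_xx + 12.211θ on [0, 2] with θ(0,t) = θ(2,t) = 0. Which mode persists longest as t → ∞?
Eigenvalues: λₙ = 3n²π²/2² - 12.211.
First three modes:
  n=1: λ₁ = 3π²/2² - 12.211 ≈ -4.809
  n=2: λ₂ = 12π²/2² - 12.211 ≈ 17.398
  n=3: λ₃ = 27π²/2² - 12.211 ≈ 54.409
Since 3π²/2² ≈ 7.402 < 12.211, λ₁ < 0.
The n=1 mode grows fastest (−λₙ is largest for n=1) → dominates.
Asymptotic: θ ~ c₁ sin(πx/2) e^{4.809t} (exponential growth at rate −λ₁ ≈ 4.809).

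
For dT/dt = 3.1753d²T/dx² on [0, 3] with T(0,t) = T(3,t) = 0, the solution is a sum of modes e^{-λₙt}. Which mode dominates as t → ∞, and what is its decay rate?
Eigenvalues: λₙ = 3.1753n²π²/3².
First three modes:
  n=1: λ₁ = 3.1753π²/3² ≈ 3.482
  n=2: λ₂ = 12.7012π²/3² ≈ 13.928 (4× faster decay)
  n=3: λ₃ = 28.5777π²/3² ≈ 31.339 (9× faster decay)
As t → ∞, higher modes decay exponentially faster. The n=1 mode dominates: T ~ c₁ sin(πx/3) e^{-λ₁t}.
Decay rate: λ₁ = 3.1753π²/3² ≈ 3.482.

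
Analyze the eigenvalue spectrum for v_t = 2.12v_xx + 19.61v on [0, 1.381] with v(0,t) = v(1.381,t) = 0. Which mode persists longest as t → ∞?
Eigenvalues: λₙ = 2.12n²π²/1.381² - 19.61.
First three modes:
  n=1: λ₁ = 2.12π²/1.381² - 19.61 ≈ -8.639
  n=2: λ₂ = 8.48π²/1.381² - 19.61 ≈ 24.274
  n=3: λ₃ = 19.08π²/1.381² - 19.61 ≈ 79.129
Since 2.12π²/1.381² ≈ 10.971 < 19.61, λ₁ < 0.
The n=1 mode grows fastest (−λₙ is largest for n=1) → dominates.
Asymptotic: v ~ c₁ sin(πx/1.381) e^{8.639t} (exponential growth at rate −λ₁ ≈ 8.639).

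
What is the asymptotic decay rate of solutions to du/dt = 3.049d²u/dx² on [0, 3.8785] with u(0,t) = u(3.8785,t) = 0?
Eigenvalues: λₙ = 3.049n²π²/3.8785².
First three modes:
  n=1: λ₁ = 3.049π²/3.8785² ≈ 2
  n=2: λ₂ = 12.196π²/3.8785² ≈ 8.002 (4× faster decay)
  n=3: λ₃ = 27.441π²/3.8785² ≈ 18.004 (9× faster decay)
As t → ∞, higher modes decay exponentially faster. The n=1 mode dominates: u ~ c₁ sin(πx/3.8785) e^{-λ₁t}.
Decay rate: λ₁ = 3.049π²/3.8785² ≈ 2.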